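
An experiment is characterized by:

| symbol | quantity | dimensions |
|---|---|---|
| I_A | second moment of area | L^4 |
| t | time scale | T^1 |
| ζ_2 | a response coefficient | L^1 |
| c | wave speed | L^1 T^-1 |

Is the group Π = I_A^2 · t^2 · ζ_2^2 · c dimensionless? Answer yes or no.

Sum the exponent of each base dimension across the product:
  L: 2·[I_A]_L + 2·[t]_L + 2·[ζ_2]_L + [c]_L = 2·(4) + 2·(0) + 2·(1) + (1) = 11
  T: 2·[I_A]_T + 2·[t]_T + 2·[ζ_2]_T + [c]_T = 2·(0) + 2·(1) + 2·(0) + (-1) = 1
Net dimensions [L¹¹ T] ≠ [1] — not dimensionless.

no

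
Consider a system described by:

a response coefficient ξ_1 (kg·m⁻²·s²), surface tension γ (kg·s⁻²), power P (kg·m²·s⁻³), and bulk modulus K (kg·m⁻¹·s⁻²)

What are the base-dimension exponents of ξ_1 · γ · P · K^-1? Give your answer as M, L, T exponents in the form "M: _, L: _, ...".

M: 2, L: 1, T: -1

Collect each base-dimension exponent across the product:
  M: (1) + (1) + (1) − (1) = 2
  L: (-2) + (0) + (2) − (-1) = 1
  T: (2) + (-2) + (-3) − (-2) = -1
So the dimensions are [M² L T⁻¹].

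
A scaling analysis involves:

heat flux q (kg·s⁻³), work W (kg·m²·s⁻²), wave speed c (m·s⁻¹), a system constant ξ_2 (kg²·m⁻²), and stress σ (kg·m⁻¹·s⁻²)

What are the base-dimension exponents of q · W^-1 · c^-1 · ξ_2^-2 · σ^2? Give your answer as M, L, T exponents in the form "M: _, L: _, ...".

M: -2, L: -1, T: -4

Collect each base-dimension exponent across the product:
  M: (1) − (1) − (0) − 2·(2) + 2·(1) = -2
  L: (0) − (2) − (1) − 2·(-2) + 2·(-1) = -1
  T: (-3) − (-2) − (-1) − 2·(0) + 2·(-2) = -4
So the dimensions are [M⁻² L⁻¹ T⁻⁴].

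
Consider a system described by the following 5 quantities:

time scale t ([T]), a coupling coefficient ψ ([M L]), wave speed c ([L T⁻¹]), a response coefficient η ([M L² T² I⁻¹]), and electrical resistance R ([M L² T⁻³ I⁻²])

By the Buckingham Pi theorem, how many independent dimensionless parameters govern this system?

1

There are 5 variables and 4 base dimensions (M, L, T, I).
The dimension matrix has rank 4.
Independent dimensionless groups: 5 − 4 = 1.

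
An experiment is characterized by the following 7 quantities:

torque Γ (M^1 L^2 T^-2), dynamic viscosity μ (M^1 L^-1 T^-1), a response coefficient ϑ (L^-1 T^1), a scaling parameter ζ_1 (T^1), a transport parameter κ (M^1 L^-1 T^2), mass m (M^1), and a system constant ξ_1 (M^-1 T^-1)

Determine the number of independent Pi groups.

There are 7 variables and 3 base dimensions (M, L, T).
The dimension matrix has rank 3.
Independent dimensionless groups: 7 − 3 = 4.

4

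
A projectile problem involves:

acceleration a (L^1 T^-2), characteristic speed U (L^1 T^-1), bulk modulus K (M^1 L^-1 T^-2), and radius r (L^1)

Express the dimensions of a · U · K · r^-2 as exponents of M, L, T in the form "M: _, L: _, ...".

M: 1, L: -1, T: -5

Collect each base-dimension exponent across the product:
  M: (0) + (0) + (1) − 2·(0) = 1
  L: (1) + (1) + (-1) − 2·(1) = -1
  T: (-2) + (-1) + (-2) − 2·(0) = -5
So the dimensions are [M L⁻¹ T⁻⁵].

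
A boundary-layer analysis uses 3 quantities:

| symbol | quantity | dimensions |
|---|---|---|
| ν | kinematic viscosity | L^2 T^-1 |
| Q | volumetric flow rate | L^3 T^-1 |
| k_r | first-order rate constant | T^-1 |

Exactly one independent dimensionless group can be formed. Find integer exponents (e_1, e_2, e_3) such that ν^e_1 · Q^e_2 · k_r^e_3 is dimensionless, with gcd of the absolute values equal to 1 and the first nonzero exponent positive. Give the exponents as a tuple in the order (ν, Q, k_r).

L: e_1·(2) + e_2·(3) + e_3·(0) = 0
T: e_1·(-1) + e_2·(-1) + e_3·(-1) = 0
Solving this homogeneous linear system for the smallest-integer solution (first nonzero entry positive) gives (3, -2, -1).

(3, -2, -1)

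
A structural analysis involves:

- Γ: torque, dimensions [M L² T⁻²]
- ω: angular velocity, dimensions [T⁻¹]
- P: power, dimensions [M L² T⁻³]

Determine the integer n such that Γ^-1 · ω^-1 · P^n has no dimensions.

Balance the M exponent: (1)·n from P, plus −(1) − (0) = -1 from the rest, must sum to zero.
n − 1 = 0, so n = 1.

1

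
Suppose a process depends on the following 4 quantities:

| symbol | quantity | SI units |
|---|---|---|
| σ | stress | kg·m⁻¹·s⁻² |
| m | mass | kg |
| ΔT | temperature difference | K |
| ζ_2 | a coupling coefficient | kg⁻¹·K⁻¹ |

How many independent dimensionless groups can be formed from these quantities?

1

There are 4 variables and 4 base dimensions (M, L, T, Θ).
The dimension matrix has rank 3 (less than 4: the dimension vectors are linearly dependent).
Independent dimensionless groups: 4 − 3 = 1.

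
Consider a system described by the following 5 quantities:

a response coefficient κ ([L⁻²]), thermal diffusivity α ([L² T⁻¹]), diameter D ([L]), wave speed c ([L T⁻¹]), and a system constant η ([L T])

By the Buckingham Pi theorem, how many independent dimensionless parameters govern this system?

3

There are 5 variables and 2 base dimensions (L, T).
The dimension matrix has rank 2.
Independent dimensionless groups: 5 − 2 = 3.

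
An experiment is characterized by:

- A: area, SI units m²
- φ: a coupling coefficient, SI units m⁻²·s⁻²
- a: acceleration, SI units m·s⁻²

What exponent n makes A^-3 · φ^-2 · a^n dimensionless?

2

Balance the L exponent: (1)·n from a, plus −3·(2) − 2·(-2) = -2 from the rest, must sum to zero.
n − 2 = 0, so n = 2.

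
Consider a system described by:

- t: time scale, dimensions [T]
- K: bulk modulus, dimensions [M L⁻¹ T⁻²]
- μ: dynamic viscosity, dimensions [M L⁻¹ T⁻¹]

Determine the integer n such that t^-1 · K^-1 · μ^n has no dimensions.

1

Balance the M exponent: (1)·n from μ, plus −(0) − (1) = -1 from the rest, must sum to zero.
n − 1 = 0, so n = 1.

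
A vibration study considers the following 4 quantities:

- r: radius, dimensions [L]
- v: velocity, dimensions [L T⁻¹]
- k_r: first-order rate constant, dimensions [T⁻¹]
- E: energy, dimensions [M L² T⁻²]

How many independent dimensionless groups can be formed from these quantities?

There are 4 variables and 3 base dimensions (M, L, T).
The dimension matrix has rank 3.
Independent dimensionless groups: 4 − 3 = 1.

1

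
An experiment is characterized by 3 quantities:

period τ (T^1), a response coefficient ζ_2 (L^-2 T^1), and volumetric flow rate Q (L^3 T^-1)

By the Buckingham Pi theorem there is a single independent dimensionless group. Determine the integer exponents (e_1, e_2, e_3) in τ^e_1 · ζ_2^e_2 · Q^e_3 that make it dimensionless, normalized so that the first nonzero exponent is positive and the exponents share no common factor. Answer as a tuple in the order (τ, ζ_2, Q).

(1, -3, -2)

L: e_1·(0) + e_2·(-2) + e_3·(3) = 0
T: e_1·(1) + e_2·(1) + e_3·(-1) = 0
Solving this homogeneous linear system for the smallest-integer solution (first nonzero entry positive) gives (1, -3, -2).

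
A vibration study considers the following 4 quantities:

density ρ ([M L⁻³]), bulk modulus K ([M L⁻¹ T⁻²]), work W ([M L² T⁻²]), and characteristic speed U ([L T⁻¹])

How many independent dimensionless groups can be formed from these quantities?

There are 4 variables and 3 base dimensions (M, L, T).
The dimension matrix has rank 3.
Independent dimensionless groups: 4 − 3 = 1.

1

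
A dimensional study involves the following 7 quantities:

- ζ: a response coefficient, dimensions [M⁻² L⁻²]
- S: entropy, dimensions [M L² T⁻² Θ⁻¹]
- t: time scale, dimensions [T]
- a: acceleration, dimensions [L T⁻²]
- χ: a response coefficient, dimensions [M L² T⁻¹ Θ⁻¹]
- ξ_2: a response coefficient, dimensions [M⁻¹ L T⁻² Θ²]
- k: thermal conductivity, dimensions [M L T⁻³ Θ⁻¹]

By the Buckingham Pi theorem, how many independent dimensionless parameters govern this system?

3

There are 7 variables and 4 base dimensions (M, L, T, Θ).
The dimension matrix has rank 4.
Independent dimensionless groups: 7 − 4 = 3.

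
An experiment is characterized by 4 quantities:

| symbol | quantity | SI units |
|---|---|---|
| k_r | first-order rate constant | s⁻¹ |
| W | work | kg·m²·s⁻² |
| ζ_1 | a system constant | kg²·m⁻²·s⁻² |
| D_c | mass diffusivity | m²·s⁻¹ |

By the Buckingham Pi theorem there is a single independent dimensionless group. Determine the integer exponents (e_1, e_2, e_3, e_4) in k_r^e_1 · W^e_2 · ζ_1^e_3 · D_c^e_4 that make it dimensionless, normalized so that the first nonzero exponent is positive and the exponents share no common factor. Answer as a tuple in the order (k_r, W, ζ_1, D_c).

M: e_1·(0) + e_2·(1) + e_3·(2) + e_4·(0) = 0
L: e_1·(0) + e_2·(2) + e_3·(-2) + e_4·(2) = 0
T: e_1·(-1) + e_2·(-2) + e_3·(-2) + e_4·(-1) = 0
Solving this homogeneous linear system for the smallest-integer solution (first nonzero entry positive) gives (1, 2, -1, -3).

(1, 2, -1, -3)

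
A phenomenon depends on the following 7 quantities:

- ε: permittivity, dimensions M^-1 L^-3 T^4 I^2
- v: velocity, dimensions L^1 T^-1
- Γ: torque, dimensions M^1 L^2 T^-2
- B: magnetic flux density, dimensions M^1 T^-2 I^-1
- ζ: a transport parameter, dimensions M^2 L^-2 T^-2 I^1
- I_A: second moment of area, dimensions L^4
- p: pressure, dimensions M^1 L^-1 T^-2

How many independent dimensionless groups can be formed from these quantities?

3

There are 7 variables and 4 base dimensions (M, L, T, I).
The dimension matrix has rank 4.
Independent dimensionless groups: 7 − 4 = 3.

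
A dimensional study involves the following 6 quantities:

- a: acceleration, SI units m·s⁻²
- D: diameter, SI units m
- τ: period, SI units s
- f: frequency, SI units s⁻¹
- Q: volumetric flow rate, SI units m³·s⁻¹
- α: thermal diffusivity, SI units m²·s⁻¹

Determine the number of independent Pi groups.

There are 6 variables and 2 base dimensions (L, T).
The dimension matrix has rank 2.
Independent dimensionless groups: 6 − 2 = 4.

4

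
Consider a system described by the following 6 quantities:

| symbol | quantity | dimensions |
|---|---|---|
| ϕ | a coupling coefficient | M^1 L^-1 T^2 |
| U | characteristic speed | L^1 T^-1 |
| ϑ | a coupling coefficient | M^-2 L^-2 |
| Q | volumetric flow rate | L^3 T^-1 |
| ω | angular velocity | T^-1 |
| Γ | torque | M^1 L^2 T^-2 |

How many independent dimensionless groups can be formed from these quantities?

There are 6 variables and 3 base dimensions (M, L, T).
The dimension matrix has rank 3.
Independent dimensionless groups: 6 − 3 = 3.

3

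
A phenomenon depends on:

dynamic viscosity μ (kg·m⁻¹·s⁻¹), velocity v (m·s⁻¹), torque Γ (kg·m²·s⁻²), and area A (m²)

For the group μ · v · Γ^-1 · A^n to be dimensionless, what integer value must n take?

Balance the L exponent: (2)·n from A, plus (-1) + (1) − (2) = -2 from the rest, must sum to zero.
2n − 2 = 0, so n = 1.

1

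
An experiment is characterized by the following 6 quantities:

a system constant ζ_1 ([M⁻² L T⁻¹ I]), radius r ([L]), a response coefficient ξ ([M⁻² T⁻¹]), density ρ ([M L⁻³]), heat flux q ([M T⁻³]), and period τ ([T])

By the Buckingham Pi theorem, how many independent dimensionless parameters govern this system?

2

There are 6 variables and 4 base dimensions (M, L, T, I).
The dimension matrix has rank 4.
Independent dimensionless groups: 6 − 4 = 2.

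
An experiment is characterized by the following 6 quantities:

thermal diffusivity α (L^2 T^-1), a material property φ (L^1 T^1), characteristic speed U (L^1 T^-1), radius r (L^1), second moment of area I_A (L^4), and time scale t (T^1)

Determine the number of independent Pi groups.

4

There are 6 variables and 2 base dimensions (L, T).
The dimension matrix has rank 2.
Independent dimensionless groups: 6 − 2 = 4.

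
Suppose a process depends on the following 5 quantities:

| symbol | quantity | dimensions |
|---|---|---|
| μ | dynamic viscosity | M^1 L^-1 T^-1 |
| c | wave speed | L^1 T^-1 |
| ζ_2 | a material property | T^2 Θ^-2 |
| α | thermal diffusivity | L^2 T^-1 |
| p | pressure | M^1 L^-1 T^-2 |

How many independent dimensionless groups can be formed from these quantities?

There are 5 variables and 4 base dimensions (M, L, T, Θ).
The dimension matrix has rank 4.
Independent dimensionless groups: 5 − 4 = 1.

1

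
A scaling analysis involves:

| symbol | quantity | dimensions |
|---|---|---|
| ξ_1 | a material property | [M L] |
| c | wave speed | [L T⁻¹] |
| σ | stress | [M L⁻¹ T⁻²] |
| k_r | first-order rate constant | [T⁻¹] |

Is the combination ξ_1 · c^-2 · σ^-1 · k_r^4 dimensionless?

Sum the exponent of each base dimension across the product:
  M: [ξ_1]_M − 2·[c]_M − [σ]_M + 4·[k_r]_M = (1) − 2·(0) − (1) + 4·(0) = 0
  L: [ξ_1]_L − 2·[c]_L − [σ]_L + 4·[k_r]_L = (1) − 2·(1) − (-1) + 4·(0) = 0
  T: [ξ_1]_T − 2·[c]_T − [σ]_T + 4·[k_r]_T = (0) − 2·(-1) − (-2) + 4·(-1) = 0
All base exponents vanish — dimensionless.

yes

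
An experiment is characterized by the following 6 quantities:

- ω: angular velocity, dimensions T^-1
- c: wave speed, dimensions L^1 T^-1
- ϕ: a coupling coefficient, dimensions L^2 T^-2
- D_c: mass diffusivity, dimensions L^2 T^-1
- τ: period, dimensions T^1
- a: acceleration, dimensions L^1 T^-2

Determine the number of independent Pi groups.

There are 6 variables and 2 base dimensions (L, T).
The dimension matrix has rank 2.
Independent dimensionless groups: 6 − 2 = 4.

4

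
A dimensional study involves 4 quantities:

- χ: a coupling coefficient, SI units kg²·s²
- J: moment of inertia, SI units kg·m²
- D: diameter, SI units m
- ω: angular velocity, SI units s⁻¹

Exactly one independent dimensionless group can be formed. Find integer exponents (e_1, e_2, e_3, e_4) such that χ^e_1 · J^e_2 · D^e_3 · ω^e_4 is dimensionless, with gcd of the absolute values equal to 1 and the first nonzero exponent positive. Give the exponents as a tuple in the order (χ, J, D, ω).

M: e_1·(2) + e_2·(1) + e_3·(0) + e_4·(0) = 0
L: e_1·(0) + e_2·(2) + e_3·(1) + e_4·(0) = 0
T: e_1·(2) + e_2·(0) + e_3·(0) + e_4·(-1) = 0
Solving this homogeneous linear system for the smallest-integer solution (first nonzero entry positive) gives (1, -2, 4, 2).

(1, -2, 4, 2)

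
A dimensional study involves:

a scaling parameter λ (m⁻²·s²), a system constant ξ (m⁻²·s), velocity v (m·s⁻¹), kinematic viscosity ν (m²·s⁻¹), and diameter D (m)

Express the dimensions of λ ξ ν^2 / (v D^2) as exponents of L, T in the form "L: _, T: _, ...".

L: -3, T: 2

Collect each base-dimension exponent across the product:
  L: (-2) + (-2) − (1) + 2·(2) − 2·(1) = -3
  T: (2) + (1) − (-1) + 2·(-1) − 2·(0) = 2
So the dimensions are [L⁻³ T²].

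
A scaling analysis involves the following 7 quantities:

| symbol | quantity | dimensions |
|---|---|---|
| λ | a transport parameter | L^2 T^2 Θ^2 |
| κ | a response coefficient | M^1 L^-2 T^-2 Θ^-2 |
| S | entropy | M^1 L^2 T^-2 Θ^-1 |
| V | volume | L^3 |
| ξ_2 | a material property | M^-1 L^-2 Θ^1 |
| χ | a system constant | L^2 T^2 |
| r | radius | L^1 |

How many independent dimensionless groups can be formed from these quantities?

3

There are 7 variables and 4 base dimensions (M, L, T, Θ).
The dimension matrix has rank 4.
Independent dimensionless groups: 7 − 4 = 3.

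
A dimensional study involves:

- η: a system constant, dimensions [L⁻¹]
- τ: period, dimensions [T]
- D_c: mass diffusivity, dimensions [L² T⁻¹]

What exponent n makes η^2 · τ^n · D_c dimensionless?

1

Balance the T exponent: (1)·n from τ, plus 2·(0) + (-1) = -1 from the rest, must sum to zero.
n − 1 = 0, so n = 1.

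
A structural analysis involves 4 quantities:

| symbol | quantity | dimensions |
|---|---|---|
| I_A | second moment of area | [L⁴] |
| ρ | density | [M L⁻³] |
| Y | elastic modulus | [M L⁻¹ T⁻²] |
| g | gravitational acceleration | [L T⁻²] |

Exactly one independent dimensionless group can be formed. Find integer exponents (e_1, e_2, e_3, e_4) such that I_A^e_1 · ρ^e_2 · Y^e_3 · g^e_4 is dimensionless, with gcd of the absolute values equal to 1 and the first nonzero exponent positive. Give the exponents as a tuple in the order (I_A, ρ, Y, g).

(1, 4, -4, 4)

M: e_1·(0) + e_2·(1) + e_3·(1) + e_4·(0) = 0
L: e_1·(4) + e_2·(-3) + e_3·(-1) + e_4·(1) = 0
T: e_1·(0) + e_2·(0) + e_3·(-2) + e_4·(-2) = 0
Solving this homogeneous linear system for the smallest-integer solution (first nonzero entry positive) gives (1, 4, -4, 4).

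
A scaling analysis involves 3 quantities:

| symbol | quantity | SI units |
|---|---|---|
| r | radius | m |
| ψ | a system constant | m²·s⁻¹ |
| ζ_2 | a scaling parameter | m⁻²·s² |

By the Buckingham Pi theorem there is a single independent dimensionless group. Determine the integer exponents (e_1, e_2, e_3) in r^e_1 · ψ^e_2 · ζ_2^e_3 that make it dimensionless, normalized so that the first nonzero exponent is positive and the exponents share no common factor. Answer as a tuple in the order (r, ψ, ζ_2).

L: e_1·(1) + e_2·(2) + e_3·(-2) = 0
T: e_1·(0) + e_2·(-1) + e_3·(2) = 0
Solving this homogeneous linear system for the smallest-integer solution (first nonzero entry positive) gives (2, -2, -1).

(2, -2, -1)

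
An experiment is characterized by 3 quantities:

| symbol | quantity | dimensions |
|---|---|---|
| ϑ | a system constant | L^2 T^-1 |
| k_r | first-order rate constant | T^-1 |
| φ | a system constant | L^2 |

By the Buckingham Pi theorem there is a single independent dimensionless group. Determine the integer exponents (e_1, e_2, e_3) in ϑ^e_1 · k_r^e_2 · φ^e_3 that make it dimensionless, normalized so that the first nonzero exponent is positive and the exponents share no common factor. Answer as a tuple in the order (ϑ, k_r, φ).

(1, -1, -1)

L: e_1·(2) + e_2·(0) + e_3·(2) = 0
T: e_1·(-1) + e_2·(-1) + e_3·(0) = 0
Solving this homogeneous linear system for the smallest-integer solution (first nonzero entry positive) gives (1, -1, -1).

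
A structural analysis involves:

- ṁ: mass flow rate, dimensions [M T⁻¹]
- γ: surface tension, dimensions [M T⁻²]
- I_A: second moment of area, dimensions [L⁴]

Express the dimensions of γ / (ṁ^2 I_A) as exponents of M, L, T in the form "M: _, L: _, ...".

Collect each base-dimension exponent across the product:
  M: −2·(1) + (1) − (0) = -1
  L: −2·(0) + (0) − (4) = -4
  T: −2·(-1) + (-2) − (0) = 0
So the dimensions are [M⁻¹ L⁻⁴].

M: -1, L: -4, T: 0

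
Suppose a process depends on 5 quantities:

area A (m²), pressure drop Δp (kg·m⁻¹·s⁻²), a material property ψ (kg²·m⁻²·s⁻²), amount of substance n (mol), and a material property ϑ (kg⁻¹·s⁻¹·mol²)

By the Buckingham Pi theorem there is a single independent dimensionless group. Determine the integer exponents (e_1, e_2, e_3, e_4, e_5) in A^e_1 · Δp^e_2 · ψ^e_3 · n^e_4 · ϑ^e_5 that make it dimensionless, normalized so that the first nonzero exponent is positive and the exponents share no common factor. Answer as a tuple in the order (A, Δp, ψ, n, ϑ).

M: e_1·(0) + e_2·(1) + e_3·(2) + e_4·(0) + e_5·(-1) = 0
L: e_1·(2) + e_2·(-1) + e_3·(-2) + e_4·(0) + e_5·(0) = 0
T: e_1·(0) + e_2·(-2) + e_3·(-2) + e_4·(0) + e_5·(-1) = 0
N: e_1·(0) + e_2·(0) + e_3·(0) + e_4·(1) + e_5·(2) = 0
Solving this homogeneous linear system for the smallest-integer solution (first nonzero entry positive) gives (1, -4, 3, -4, 2).

(1, -4, 3, -4, 2)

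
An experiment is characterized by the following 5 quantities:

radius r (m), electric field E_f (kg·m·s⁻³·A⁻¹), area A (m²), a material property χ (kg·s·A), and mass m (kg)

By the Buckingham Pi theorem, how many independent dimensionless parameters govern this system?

1

There are 5 variables and 4 base dimensions (M, L, T, I).
The dimension matrix has rank 4.
Independent dimensionless groups: 5 − 4 = 1.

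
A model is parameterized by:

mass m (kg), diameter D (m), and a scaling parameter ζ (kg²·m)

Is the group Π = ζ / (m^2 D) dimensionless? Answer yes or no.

yes

Sum the exponent of each base dimension across the product:
  M: −2·[m]_M − [D]_M + [ζ]_M = −2·(1) − (0) + (2) = 0
  L: −2·[m]_L − [D]_L + [ζ]_L = −2·(0) − (1) + (1) = 0
  T: −2·[m]_T − [D]_T + [ζ]_T = −2·(0) − (0) + (0) = 0
All base exponents vanish — dimensionless.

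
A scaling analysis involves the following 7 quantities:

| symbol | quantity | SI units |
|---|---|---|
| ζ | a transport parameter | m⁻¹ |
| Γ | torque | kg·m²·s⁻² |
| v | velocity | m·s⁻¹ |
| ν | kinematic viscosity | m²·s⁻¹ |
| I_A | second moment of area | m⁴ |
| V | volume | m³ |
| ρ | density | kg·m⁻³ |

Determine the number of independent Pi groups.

4

There are 7 variables and 3 base dimensions (M, L, T).
The dimension matrix has rank 3.
Independent dimensionless groups: 7 − 3 = 4.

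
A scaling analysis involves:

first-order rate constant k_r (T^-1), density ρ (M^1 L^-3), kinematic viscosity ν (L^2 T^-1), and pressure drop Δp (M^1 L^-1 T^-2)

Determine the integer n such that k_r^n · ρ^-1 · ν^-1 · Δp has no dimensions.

-1

Balance the T exponent: (-1)·n from k_r, plus −(0) − (-1) + (-2) = -1 from the rest, must sum to zero.
−n − 1 = 0, so n = -1.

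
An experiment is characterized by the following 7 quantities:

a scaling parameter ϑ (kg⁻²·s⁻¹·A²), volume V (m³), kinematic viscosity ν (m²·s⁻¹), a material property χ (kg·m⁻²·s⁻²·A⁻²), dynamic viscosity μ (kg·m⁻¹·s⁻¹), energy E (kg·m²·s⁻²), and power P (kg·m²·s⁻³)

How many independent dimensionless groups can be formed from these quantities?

There are 7 variables and 4 base dimensions (M, L, T, I).
The dimension matrix has rank 4.
Independent dimensionless groups: 7 − 4 = 3.

3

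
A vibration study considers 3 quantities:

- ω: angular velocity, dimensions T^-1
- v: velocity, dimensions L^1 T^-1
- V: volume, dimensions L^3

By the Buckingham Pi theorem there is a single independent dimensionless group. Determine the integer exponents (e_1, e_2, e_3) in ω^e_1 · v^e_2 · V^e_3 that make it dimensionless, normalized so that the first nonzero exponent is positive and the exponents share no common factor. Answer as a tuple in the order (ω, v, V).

(3, -3, 1)

L: e_1·(0) + e_2·(1) + e_3·(3) = 0
T: e_1·(-1) + e_2·(-1) + e_3·(0) = 0
Solving this homogeneous linear system for the smallest-integer solution (first nonzero entry positive) gives (3, -3, 1).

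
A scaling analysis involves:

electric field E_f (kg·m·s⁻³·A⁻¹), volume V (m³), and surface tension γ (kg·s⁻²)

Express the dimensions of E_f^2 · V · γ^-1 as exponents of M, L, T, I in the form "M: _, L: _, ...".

M: 1, L: 5, T: -4, I: -2

Collect each base-dimension exponent across the product:
  M: 2·(1) + (0) − (1) = 1
  L: 2·(1) + (3) − (0) = 5
  T: 2·(-3) + (0) − (-2) = -4
  I: 2·(-1) + (0) − (0) = -2
So the dimensions are [M L⁵ T⁻⁴ I⁻²].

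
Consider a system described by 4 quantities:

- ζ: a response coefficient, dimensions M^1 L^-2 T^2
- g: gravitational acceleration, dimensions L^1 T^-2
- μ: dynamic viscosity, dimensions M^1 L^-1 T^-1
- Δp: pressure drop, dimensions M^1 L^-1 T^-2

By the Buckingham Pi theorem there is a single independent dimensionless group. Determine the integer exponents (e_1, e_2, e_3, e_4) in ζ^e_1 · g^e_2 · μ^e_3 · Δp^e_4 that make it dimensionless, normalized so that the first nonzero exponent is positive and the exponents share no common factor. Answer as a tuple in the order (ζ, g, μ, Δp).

M: e_1·(1) + e_2·(0) + e_3·(1) + e_4·(1) = 0
L: e_1·(-2) + e_2·(1) + e_3·(-1) + e_4·(-1) = 0
T: e_1·(2) + e_2·(-2) + e_3·(-1) + e_4·(-2) = 0
Solving this homogeneous linear system for the smallest-integer solution (first nonzero entry positive) gives (1, 1, -2, 1).

(1, 1, -2, 1)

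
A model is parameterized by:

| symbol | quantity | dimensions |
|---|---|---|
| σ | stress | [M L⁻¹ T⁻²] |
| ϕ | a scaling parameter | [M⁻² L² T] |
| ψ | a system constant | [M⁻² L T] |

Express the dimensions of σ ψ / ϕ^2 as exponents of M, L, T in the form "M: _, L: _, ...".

Collect each base-dimension exponent across the product:
  M: (1) − 2·(-2) + (-2) = 3
  L: (-1) − 2·(2) + (1) = -4
  T: (-2) − 2·(1) + (1) = -3
So the dimensions are [M³ L⁻⁴ T⁻³].

M: 3, L: -4, T: -3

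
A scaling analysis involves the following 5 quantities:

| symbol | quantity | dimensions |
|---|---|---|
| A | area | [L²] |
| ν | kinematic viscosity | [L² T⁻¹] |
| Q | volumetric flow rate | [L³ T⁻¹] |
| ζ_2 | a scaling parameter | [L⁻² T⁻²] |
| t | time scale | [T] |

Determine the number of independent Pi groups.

3

There are 5 variables and 2 base dimensions (L, T).
The dimension matrix has rank 2.
Independent dimensionless groups: 5 − 2 = 3.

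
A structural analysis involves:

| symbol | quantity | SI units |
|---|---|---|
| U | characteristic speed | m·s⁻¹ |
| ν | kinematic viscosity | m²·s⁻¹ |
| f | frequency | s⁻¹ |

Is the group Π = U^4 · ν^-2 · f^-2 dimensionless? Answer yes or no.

Sum the exponent of each base dimension across the product:
  L: 4·[U]_L − 2·[ν]_L − 2·[f]_L = 4·(1) − 2·(2) − 2·(0) = 0
  T: 4·[U]_T − 2·[ν]_T − 2·[f]_T = 4·(-1) − 2·(-1) − 2·(-1) = 0
All base exponents vanish — dimensionless.

yes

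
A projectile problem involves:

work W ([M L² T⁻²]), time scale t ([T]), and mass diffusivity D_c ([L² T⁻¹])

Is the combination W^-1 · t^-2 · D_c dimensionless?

Sum the exponent of each base dimension across the product:
  M: −[W]_M − 2·[t]_M + [D_c]_M = −(1) − 2·(0) + (0) = -1
  L: −[W]_L − 2·[t]_L + [D_c]_L = −(2) − 2·(0) + (2) = 0
  T: −[W]_T − 2·[t]_T + [D_c]_T = −(-2) − 2·(1) + (-1) = -1
Net dimensions [M⁻¹ T⁻¹] ≠ [1] — not dimensionless.

no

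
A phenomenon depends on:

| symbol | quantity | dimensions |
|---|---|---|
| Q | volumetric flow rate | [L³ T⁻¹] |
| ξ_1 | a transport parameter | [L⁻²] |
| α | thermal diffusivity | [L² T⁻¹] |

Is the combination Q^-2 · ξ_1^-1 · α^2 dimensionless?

Sum the exponent of each base dimension across the product:
  L: −2·[Q]_L − [ξ_1]_L + 2·[α]_L = −2·(3) − (-2) + 2·(2) = 0
  T: −2·[Q]_T − [ξ_1]_T + 2·[α]_T = −2·(-1) − (0) + 2·(-1) = 0
All base exponents vanish — dimensionless.

yes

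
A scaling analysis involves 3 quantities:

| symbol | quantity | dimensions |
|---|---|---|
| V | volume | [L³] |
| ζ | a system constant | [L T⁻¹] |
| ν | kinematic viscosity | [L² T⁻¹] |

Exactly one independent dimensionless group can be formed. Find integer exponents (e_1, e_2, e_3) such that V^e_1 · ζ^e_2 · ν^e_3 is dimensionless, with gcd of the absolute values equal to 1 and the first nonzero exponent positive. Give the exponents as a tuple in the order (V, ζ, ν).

(1, 3, -3)

L: e_1·(3) + e_2·(1) + e_3·(2) = 0
T: e_1·(0) + e_2·(-1) + e_3·(-1) = 0
Solving this homogeneous linear system for the smallest-integer solution (first nonzero entry positive) gives (1, 3, -3).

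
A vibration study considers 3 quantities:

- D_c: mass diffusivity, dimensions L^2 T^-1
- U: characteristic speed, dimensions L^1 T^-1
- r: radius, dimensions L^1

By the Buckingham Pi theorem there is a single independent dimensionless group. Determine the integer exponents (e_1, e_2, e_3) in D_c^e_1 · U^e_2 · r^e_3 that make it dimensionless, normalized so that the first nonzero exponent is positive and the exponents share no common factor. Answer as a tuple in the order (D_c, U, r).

(1, -1, -1)

L: e_1·(2) + e_2·(1) + e_3·(1) = 0
T: e_1·(-1) + e_2·(-1) + e_3·(0) = 0
Solving this homogeneous linear system for the smallest-integer solution (first nonzero entry positive) gives (1, -1, -1).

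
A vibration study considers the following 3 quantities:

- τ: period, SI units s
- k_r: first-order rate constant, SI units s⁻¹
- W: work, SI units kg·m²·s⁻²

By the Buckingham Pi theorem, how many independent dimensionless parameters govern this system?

There are 3 variables and 3 base dimensions (M, L, T).
The dimension matrix has rank 2 (less than 3: the dimension vectors are linearly dependent).
Independent dimensionless groups: 3 − 2 = 1.

1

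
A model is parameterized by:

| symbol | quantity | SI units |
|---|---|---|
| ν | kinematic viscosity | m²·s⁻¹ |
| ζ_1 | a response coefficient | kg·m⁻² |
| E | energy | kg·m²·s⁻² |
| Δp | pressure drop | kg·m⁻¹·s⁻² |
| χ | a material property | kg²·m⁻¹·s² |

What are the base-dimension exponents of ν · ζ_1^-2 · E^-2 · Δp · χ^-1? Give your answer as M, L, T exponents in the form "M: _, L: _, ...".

Collect each base-dimension exponent across the product:
  M: (0) − 2·(1) − 2·(1) + (1) − (2) = -5
  L: (2) − 2·(-2) − 2·(2) + (-1) − (-1) = 2
  T: (-1) − 2·(0) − 2·(-2) + (-2) − (2) = -1
So the dimensions are [M⁻⁵ L² T⁻¹].

M: -5, L: 2, T: -1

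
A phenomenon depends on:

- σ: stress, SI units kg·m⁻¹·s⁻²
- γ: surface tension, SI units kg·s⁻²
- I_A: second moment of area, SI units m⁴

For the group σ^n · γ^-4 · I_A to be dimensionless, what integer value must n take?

4

Balance the M exponent: (1)·n from σ, plus −4·(1) + (0) = -4 from the rest, must sum to zero.
n − 4 = 0, so n = 4.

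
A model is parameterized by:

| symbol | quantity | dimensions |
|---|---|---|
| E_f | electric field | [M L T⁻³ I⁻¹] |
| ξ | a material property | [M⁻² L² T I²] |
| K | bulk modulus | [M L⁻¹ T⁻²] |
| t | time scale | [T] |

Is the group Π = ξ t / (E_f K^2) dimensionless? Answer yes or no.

Sum the exponent of each base dimension across the product:
  M: −[E_f]_M + [ξ]_M − 2·[K]_M + [t]_M = −(1) + (-2) − 2·(1) + (0) = -5
  L: −[E_f]_L + [ξ]_L − 2·[K]_L + [t]_L = −(1) + (2) − 2·(-1) + (0) = 3
  T: −[E_f]_T + [ξ]_T − 2·[K]_T + [t]_T = −(-3) + (1) − 2·(-2) + (1) = 9
  I: −[E_f]_I + [ξ]_I − 2·[K]_I + [t]_I = −(-1) + (2) − 2·(0) + (0) = 3
Net dimensions [M⁻⁵ L³ T⁹ I³] ≠ [1] — not dimensionless.

no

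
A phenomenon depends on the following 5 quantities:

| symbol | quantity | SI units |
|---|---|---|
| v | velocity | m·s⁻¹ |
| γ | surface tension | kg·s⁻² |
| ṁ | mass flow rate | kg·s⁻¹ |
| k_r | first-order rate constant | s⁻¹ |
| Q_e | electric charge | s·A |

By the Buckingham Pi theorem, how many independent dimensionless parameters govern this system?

There are 5 variables and 4 base dimensions (M, L, T, I).
The dimension matrix has rank 4.
Independent dimensionless groups: 5 − 4 = 1.

1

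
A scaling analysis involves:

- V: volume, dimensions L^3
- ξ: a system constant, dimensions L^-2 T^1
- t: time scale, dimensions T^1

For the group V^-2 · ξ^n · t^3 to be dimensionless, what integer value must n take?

-3

Balance the L exponent: (-2)·n from ξ, plus −2·(3) + 3·(0) = -6 from the rest, must sum to zero.
-2n − 6 = 0, so n = -3.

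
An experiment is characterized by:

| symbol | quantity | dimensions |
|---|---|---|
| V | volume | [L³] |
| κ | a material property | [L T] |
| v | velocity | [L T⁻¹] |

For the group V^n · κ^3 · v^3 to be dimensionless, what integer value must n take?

-2

Balance the L exponent: (3)·n from V, plus 3·(1) + 3·(1) = 6 from the rest, must sum to zero.
3n + 6 = 0, so n = -2.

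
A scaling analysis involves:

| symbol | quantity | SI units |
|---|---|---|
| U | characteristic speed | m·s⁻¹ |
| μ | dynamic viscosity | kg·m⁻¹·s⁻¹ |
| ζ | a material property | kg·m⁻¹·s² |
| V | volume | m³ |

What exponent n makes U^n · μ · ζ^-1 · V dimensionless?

Balance the L exponent: (1)·n from U, plus (-1) − (-1) + (3) = 3 from the rest, must sum to zero.
n + 3 = 0, so n = -3.

-3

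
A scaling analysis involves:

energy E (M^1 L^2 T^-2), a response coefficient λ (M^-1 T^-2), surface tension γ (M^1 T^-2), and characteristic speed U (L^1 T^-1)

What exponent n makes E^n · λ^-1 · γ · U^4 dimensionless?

-2

Balance the M exponent: (1)·n from E, plus −(-1) + (1) + 4·(0) = 2 from the rest, must sum to zero.
n + 2 = 0, so n = -2.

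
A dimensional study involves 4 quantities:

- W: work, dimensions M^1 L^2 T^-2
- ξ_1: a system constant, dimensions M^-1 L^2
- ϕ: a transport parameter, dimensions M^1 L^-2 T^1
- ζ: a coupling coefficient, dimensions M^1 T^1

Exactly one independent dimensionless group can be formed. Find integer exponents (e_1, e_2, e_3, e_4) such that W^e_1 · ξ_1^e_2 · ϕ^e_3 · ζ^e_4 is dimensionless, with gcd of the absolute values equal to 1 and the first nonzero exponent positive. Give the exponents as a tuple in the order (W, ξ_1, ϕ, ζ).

(1, 3, 4, -2)

M: e_1·(1) + e_2·(-1) + e_3·(1) + e_4·(1) = 0
L: e_1·(2) + e_2·(2) + e_3·(-2) + e_4·(0) = 0
T: e_1·(-2) + e_2·(0) + e_3·(1) + e_4·(1) = 0
Solving this homogeneous linear system for the smallest-integer solution (first nonzero entry positive) gives (1, 3, 4, -2).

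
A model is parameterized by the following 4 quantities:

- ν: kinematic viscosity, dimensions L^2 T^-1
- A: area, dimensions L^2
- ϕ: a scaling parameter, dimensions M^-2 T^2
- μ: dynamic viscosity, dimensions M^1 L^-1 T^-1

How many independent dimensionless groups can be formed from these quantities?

There are 4 variables and 3 base dimensions (M, L, T).
The dimension matrix has rank 3.
Independent dimensionless groups: 4 − 3 = 1.

1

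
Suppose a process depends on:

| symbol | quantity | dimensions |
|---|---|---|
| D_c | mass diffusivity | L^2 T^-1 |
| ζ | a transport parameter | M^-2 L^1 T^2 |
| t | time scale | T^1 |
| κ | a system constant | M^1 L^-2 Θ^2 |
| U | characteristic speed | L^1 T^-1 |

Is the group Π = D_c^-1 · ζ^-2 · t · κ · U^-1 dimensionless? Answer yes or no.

Sum the exponent of each base dimension across the product:
  M: −[D_c]_M − 2·[ζ]_M + [t]_M + [κ]_M − [U]_M = −(0) − 2·(-2) + (0) + (1) − (0) = 5
  L: −[D_c]_L − 2·[ζ]_L + [t]_L + [κ]_L − [U]_L = −(2) − 2·(1) + (0) + (-2) − (1) = -7
  T: −[D_c]_T − 2·[ζ]_T + [t]_T + [κ]_T − [U]_T = −(-1) − 2·(2) + (1) + (0) − (-1) = -1
  Θ: −[D_c]_Θ − 2·[ζ]_Θ + [t]_Θ + [κ]_Θ − [U]_Θ = −(0) − 2·(0) + (0) + (2) − (0) = 2
Net dimensions [M⁵ L⁻⁷ T⁻¹ Θ²] ≠ [1] — not dimensionless.

no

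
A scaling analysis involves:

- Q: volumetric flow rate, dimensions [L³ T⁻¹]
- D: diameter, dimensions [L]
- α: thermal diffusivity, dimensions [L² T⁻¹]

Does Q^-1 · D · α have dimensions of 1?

Sum the exponent of each base dimension across the product:
  L: −[Q]_L + [D]_L + [α]_L = −(3) + (1) + (2) = 0
  T: −[Q]_T + [D]_T + [α]_T = −(-1) + (0) + (-1) = 0
All base exponents vanish — dimensionless.

yes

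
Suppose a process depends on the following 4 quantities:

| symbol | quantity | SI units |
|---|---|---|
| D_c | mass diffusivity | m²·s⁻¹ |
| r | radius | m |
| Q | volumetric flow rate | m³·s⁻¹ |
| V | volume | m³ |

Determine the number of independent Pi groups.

There are 4 variables and 2 base dimensions (L, T).
The dimension matrix has rank 2.
Independent dimensionless groups: 4 − 2 = 2.

2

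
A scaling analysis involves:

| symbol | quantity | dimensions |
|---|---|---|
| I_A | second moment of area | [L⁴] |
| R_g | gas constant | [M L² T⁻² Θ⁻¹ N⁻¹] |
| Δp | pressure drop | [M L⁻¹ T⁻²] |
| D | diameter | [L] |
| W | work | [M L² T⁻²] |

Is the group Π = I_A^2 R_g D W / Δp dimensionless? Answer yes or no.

no

Sum the exponent of each base dimension across the product:
  M: 2·[I_A]_M + [R_g]_M − [Δp]_M + [D]_M + [W]_M = 2·(0) + (1) − (1) + (0) + (1) = 1
  L: 2·[I_A]_L + [R_g]_L − [Δp]_L + [D]_L + [W]_L = 2·(4) + (2) − (-1) + (1) + (2) = 14
  T: 2·[I_A]_T + [R_g]_T − [Δp]_T + [D]_T + [W]_T = 2·(0) + (-2) − (-2) + (0) + (-2) = -2
  Θ: 2·[I_A]_Θ + [R_g]_Θ − [Δp]_Θ + [D]_Θ + [W]_Θ = 2·(0) + (-1) − (0) + (0) + (0) = -1
  N: 2·[I_A]_N + [R_g]_N − [Δp]_N + [D]_N + [W]_N = 2·(0) + (-1) − (0) + (0) + (0) = -1
Net dimensions [M L¹⁴ T⁻² Θ⁻¹ N⁻¹] ≠ [1] — not dimensionless.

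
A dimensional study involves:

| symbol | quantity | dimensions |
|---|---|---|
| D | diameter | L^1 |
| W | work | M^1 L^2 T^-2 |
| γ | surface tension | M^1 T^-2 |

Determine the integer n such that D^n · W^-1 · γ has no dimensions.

2

Balance the L exponent: (1)·n from D, plus −(2) + (0) = -2 from the rest, must sum to zero.
n − 2 = 0, so n = 2.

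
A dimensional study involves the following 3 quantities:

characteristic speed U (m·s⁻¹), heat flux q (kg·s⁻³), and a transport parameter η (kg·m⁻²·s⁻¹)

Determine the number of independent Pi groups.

There are 3 variables and 3 base dimensions (M, L, T).
The dimension matrix has rank 2 (less than 3: the dimension vectors are linearly dependent).
Independent dimensionless groups: 3 − 2 = 1.

1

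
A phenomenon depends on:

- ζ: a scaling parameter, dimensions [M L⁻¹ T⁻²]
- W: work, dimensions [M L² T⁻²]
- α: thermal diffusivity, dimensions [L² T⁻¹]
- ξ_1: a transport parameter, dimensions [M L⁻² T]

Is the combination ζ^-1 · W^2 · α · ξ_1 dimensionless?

Sum the exponent of each base dimension across the product:
  M: −[ζ]_M + 2·[W]_M + [α]_M + [ξ_1]_M = −(1) + 2·(1) + (0) + (1) = 2
  L: −[ζ]_L + 2·[W]_L + [α]_L + [ξ_1]_L = −(-1) + 2·(2) + (2) + (-2) = 5
  T: −[ζ]_T + 2·[W]_T + [α]_T + [ξ_1]_T = −(-2) + 2·(-2) + (-1) + (1) = -2
Net dimensions [M² L⁵ T⁻²] ≠ [1] — not dimensionless.

no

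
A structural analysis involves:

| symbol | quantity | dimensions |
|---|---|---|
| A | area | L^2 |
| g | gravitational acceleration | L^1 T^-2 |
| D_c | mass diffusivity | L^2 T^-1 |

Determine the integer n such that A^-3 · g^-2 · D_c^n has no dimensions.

Balance the L exponent: (2)·n from D_c, plus −3·(2) − 2·(1) = -8 from the rest, must sum to zero.
2n − 8 = 0, so n = 4.

4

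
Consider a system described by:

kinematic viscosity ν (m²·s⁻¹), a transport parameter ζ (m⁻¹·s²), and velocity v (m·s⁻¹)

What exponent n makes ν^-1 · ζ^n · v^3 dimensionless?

Balance the L exponent: (-1)·n from ζ, plus −(2) + 3·(1) = 1 from the rest, must sum to zero.
−n + 1 = 0, so n = 1.

1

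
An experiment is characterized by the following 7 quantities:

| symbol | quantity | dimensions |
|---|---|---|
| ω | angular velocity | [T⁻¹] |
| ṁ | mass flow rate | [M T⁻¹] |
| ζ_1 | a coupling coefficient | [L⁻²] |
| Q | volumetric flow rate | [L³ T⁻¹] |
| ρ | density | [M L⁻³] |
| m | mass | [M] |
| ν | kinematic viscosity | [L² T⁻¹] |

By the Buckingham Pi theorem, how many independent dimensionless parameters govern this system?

4

There are 7 variables and 3 base dimensions (M, L, T).
The dimension matrix has rank 3.
Independent dimensionless groups: 7 − 3 = 4.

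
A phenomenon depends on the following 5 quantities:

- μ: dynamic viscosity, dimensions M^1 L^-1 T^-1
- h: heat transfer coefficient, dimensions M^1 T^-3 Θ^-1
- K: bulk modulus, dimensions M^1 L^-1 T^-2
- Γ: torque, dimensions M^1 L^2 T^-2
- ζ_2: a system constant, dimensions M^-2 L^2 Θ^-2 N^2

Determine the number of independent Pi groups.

0

There are 5 variables and 5 base dimensions (M, L, T, Θ, N).
The dimension matrix has rank 5.
Independent dimensionless groups: 5 − 5 = 0.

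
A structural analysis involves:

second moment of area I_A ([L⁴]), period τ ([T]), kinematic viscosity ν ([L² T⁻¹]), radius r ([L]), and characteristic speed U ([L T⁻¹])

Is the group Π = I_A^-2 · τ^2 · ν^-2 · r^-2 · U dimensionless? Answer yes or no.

Sum the exponent of each base dimension across the product:
  L: −2·[I_A]_L + 2·[τ]_L − 2·[ν]_L − 2·[r]_L + [U]_L = −2·(4) + 2·(0) − 2·(2) − 2·(1) + (1) = -13
  T: −2·[I_A]_T + 2·[τ]_T − 2·[ν]_T − 2·[r]_T + [U]_T = −2·(0) + 2·(1) − 2·(-1) − 2·(0) + (-1) = 3
Net dimensions [L⁻¹³ T³] ≠ [1] — not dimensionless.

no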